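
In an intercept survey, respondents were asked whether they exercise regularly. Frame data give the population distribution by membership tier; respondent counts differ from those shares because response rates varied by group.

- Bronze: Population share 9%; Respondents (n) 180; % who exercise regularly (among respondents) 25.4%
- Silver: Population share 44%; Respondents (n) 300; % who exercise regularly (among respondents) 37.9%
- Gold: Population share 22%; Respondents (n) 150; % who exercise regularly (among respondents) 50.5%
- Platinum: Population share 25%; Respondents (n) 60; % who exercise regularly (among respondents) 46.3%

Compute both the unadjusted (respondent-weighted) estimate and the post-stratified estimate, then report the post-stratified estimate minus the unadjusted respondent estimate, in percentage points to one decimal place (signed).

Without adjustment, the pooled respondent share is:
  (180/690)×25.4 + (300/690)×37.9 + (150/690)×50.5 + (60/690)×46.3 = 38.1087%
Reweighting by population membership tier shares:
  0.09×25.4 + 0.44×37.9 + 0.22×50.5 + 0.25×46.3 = 41.647%
Difference = 41.647 − 38.1087 = 3.5383 pp.

+3.5 percentage points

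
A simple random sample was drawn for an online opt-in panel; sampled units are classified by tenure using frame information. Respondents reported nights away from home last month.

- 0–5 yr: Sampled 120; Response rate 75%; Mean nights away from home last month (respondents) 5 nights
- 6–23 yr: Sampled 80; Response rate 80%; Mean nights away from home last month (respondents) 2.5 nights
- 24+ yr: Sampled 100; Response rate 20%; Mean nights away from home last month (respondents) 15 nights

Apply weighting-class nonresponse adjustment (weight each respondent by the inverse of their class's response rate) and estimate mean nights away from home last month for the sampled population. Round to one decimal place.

Weighting each respondent by the inverse class response rate inflates each class back to its sampled size, so the class weight is n_sampled:
  0–5 yr: 120 × 5 = 600
  6–23 yr: 80 × 2.5 = 200
  24+ yr: 100 × 15 = 1500
Adjusted estimate = 2300 / 300 = 7.66667 → 7.7.

7.7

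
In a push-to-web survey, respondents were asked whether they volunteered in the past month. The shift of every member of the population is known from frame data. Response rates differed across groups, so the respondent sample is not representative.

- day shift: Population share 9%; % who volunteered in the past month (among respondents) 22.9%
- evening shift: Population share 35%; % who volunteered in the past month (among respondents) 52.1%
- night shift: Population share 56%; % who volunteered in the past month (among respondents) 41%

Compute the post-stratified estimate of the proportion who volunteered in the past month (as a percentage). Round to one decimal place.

43.3%

Each cell contributes population-share × respondent value:
  day shift: 0.09 × 22.9 = 2.061
  evening shift: 0.35 × 52.1 = 18.235
  night shift: 0.56 × 41 = 22.96
Post-stratified estimate = 43.256 → 43.3%.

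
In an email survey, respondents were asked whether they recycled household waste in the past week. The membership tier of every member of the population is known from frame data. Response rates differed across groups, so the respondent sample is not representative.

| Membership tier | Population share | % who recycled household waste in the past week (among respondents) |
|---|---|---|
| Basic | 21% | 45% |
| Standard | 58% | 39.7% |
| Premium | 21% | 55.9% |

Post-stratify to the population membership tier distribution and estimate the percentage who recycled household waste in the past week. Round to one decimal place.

44.2%

Post-stratification weights by population share, not respondent share:
  Basic: 0.21 × 45 = 9.45
  Standard: 0.58 × 39.7 = 23.026
  Premium: 0.21 × 55.9 = 11.739
Post-stratified estimate = 44.215 → 44.2%.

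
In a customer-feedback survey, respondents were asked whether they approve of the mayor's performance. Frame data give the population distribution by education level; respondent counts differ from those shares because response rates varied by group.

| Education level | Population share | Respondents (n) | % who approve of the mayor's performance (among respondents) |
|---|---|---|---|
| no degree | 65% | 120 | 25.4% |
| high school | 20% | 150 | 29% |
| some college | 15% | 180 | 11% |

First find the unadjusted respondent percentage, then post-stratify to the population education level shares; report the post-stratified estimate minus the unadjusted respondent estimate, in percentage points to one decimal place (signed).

Naive respondent-only estimate (weights = respondent counts):
  (120/450)×25.4 + (150/450)×29 + (180/450)×11 = 20.84%
Post-stratified estimate weights by population shares:
  0.65×25.4 + 0.2×29 + 0.15×11 = 23.96%
Difference = 23.96 − 20.84 = 3.12 pp.

+3.1 percentage points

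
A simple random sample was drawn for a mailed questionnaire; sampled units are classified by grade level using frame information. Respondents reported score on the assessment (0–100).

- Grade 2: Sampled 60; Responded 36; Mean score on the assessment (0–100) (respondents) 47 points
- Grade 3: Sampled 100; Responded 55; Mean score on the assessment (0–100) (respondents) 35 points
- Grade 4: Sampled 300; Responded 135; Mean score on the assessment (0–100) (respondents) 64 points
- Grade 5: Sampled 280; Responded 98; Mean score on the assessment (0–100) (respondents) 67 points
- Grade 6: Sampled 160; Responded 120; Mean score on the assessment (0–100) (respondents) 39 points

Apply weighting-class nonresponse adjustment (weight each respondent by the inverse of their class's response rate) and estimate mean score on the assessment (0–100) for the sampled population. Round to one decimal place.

56.1

Response rates by class: Grade 2 36/60 = 60%, Grade 3 55/100 = 55%, Grade 4 135/300 = 45%, Grade 5 98/280 = 35%, Grade 6 120/160 = 75%.
Inverse-response-rate weighting restores each class to its sampled count, so class totals weight by n_sampled:
  Grade 2: 60 × 47 = 2820
  Grade 3: 100 × 35 = 3500
  Grade 4: 300 × 64 = 19,200
  Grade 5: 280 × 67 = 18,760
  Grade 6: 160 × 39 = 6240
Adjusted estimate = 50,520 / 900 = 56.1333 → 56.1.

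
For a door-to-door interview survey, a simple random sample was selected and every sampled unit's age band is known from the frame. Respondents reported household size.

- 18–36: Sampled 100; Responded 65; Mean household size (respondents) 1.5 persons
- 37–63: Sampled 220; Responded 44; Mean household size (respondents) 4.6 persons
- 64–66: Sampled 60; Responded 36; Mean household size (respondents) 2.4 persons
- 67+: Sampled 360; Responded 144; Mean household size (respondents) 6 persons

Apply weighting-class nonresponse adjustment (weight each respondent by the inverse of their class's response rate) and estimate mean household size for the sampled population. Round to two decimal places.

4.68

Class response rates: 18–36 65/100 = 65%, 37–63 44/220 = 20%, 64–66 36/60 = 60%, 67+ 144/360 = 40%.
Weighting each respondent by the inverse class response rate inflates each class back to its sampled size, so the class weight is n_sampled:
  18–36: 100 × 1.5 = 150
  37–63: 220 × 4.6 = 1012
  64–66: 60 × 2.4 = 144
  67+: 360 × 6 = 2160
Adjusted estimate = 3466 / 740 = 4.68378 → 4.68.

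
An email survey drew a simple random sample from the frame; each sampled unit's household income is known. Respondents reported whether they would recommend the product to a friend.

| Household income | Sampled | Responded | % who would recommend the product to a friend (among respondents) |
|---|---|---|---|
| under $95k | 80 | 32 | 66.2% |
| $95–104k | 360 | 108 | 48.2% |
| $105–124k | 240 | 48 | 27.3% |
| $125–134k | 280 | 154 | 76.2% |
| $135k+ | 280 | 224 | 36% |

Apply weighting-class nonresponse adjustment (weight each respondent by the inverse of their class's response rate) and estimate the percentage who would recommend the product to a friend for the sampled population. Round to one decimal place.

Class response rates: under $95k 32/80 = 40%, $95–104k 108/360 = 30%, $105–124k 48/240 = 20%, $125–134k 154/280 = 55%, $135k+ 224/280 = 80%.
Inverse-response-rate weighting restores each class to its sampled count, so class totals weight by n_sampled:
  under $95k: 80 × 66.2 = 5296
  $95–104k: 360 × 48.2 = 17,352
  $105–124k: 240 × 27.3 = 6552
  $125–134k: 280 × 76.2 = 21,336
  $135k+: 280 × 36 = 10,080
Adjusted estimate = 60,616 / 1,240 = 48.8839 → 48.9%.

48.9%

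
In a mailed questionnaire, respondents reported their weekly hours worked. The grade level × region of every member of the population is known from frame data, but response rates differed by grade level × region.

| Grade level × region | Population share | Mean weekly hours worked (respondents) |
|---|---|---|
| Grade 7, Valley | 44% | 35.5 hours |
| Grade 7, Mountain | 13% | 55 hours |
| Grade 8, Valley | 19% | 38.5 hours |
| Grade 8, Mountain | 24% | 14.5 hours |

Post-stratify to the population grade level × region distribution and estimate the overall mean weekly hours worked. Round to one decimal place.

Each cell contributes population-share × respondent value:
  Grade 7, Valley: 0.44 × 35.5 = 15.62
  Grade 7, Mountain: 0.13 × 55 = 7.15
  Grade 8, Valley: 0.19 × 38.5 = 7.315
  Grade 8, Mountain: 0.24 × 14.5 = 3.48
Post-stratified estimate = 33.565 → 33.6.

33.6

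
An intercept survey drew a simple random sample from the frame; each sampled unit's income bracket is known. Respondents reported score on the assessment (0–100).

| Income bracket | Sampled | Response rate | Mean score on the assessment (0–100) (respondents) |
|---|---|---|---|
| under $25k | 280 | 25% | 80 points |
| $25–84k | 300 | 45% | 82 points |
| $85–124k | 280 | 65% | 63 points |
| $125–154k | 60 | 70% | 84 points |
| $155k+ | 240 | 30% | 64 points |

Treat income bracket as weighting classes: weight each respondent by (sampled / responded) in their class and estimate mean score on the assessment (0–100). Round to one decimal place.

73.3

Weighting each respondent by the inverse class response rate inflates each class back to its sampled size, so the class weight is n_sampled:
  under $25k: 280 × 80 = 22,400
  $25–84k: 300 × 82 = 24,600
  $85–124k: 280 × 63 = 17,640
  $125–154k: 60 × 84 = 5040
  $155k+: 240 × 64 = 15,360
Adjusted estimate = 85,040 / 1,160 = 73.3103 → 73.3.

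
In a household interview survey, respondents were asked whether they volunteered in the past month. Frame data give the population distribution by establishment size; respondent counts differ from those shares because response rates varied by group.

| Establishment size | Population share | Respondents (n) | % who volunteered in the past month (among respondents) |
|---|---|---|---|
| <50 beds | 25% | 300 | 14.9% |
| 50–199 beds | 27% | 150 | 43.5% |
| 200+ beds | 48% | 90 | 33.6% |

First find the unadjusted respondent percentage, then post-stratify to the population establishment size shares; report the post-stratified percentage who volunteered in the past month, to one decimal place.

31.6%

Unadjusted (pooled respondent) estimate weights by respondent counts:
  (300/540)×14.9 + (150/540)×43.5 + (90/540)×33.6 = 25.9611%
Reweighting by population establishment size shares:
  0.25×14.9 + 0.27×43.5 + 0.48×33.6 = 31.598%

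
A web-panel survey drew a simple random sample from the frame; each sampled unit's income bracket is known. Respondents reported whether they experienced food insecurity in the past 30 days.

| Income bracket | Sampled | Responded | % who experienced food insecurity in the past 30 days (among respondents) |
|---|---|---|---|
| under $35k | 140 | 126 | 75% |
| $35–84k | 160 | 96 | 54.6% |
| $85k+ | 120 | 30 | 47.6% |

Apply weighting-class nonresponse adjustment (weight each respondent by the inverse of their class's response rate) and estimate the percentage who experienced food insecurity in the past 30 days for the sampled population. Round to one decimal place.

Response rates by class: under $35k 126/140 = 90%, $35–84k 96/160 = 60%, $85k+ 30/120 = 25%.
With weight = n_sampled/n_responded per class, the weighted class total is n_sampled:
  under $35k: 140 × 75 = 10,500
  $35–84k: 160 × 54.6 = 8736
  $85k+: 120 × 47.6 = 5712
Adjusted estimate = 24,948 / 420 = 59.4 → 59.4%.

59.4%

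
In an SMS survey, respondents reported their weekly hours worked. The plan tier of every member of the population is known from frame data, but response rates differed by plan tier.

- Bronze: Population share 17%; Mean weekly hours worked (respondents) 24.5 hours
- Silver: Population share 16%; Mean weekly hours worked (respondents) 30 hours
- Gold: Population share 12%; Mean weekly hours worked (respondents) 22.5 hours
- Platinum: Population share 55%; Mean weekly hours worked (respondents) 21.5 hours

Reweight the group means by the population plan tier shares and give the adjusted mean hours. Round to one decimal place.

23.5

Weight each group's respondent value by its population share:
  Bronze: 0.17 × 24.5 = 4.165
  Silver: 0.16 × 30 = 4.8
  Gold: 0.12 × 22.5 = 2.7
  Platinum: 0.55 × 21.5 = 11.825
Post-stratified estimate = 23.49 → 23.5.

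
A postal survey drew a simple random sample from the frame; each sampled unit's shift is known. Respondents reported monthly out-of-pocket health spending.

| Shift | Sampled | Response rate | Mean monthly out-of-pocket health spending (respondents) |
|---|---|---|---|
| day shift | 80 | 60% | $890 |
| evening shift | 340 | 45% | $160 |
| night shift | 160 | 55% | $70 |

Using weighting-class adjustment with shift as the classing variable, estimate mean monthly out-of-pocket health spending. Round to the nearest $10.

$240

Each respondent's weight = sampled/responded in their class; summing within a class gives n_sampled, so:
  day shift: 80 × 890 = 71,200
  evening shift: 340 × 160 = 54,400
  night shift: 160 × 70 = 11,200
Adjusted estimate = 136,800 / 580 = 235.862 → $240.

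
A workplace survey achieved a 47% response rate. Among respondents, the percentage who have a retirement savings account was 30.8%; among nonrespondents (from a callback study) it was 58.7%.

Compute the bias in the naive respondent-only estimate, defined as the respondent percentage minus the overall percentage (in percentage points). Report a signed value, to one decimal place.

-14.8 percentage points

Nonresponse fraction = 1 − 0.47 = 0.53.
Bias = (nonresponse fraction) × (respondent percentage − nonrespondent percentage)
     = 0.53 × (30.8 − 58.7) = 0.53 × -27.9 = -14.787.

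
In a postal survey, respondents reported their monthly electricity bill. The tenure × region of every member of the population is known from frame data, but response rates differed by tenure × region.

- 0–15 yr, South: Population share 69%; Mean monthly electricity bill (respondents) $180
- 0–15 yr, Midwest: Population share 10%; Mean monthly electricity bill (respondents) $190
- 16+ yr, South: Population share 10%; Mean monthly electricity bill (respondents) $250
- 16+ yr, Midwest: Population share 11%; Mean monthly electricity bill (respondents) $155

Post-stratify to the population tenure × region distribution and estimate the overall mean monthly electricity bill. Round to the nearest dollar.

Post-stratification weights by population share, not respondent share:
  0–15 yr, South: 0.69 × 180 = 124.2
  0–15 yr, Midwest: 0.1 × 190 = 19
  16+ yr, South: 0.1 × 250 = 25
  16+ yr, Midwest: 0.11 × 155 = 17.05
Post-stratified estimate = 185.25 → $185.

$185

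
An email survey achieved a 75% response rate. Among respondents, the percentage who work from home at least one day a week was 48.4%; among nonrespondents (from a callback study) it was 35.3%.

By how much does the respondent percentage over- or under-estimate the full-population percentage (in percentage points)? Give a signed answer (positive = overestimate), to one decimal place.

Nonresponse fraction = 1 − 0.75 = 0.25.
Bias = (nonresponse fraction) × (respondent percentage − nonrespondent percentage)
     = 0.25 × (48.4 − 35.3) = 0.25 × 13.1 = 3.275.

+3.3 percentage points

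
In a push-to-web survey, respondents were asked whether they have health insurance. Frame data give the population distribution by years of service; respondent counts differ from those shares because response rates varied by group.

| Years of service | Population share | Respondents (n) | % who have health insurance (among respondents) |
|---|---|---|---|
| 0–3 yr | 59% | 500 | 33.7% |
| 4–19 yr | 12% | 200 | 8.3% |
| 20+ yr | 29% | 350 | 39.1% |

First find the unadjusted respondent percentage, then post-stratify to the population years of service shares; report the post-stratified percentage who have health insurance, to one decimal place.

32.2%

Without adjustment, the pooled respondent share is:
  (500/1050)×33.7 + (200/1050)×8.3 + (350/1050)×39.1 = 30.6619%
Post-stratifying to population shares instead:
  0.59×33.7 + 0.12×8.3 + 0.29×39.1 = 32.218%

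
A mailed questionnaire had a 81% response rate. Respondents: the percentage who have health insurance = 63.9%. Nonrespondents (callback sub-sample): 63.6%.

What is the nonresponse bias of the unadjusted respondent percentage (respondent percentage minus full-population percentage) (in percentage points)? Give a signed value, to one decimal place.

Nonresponse fraction = 1 − 0.81 = 0.19.
Bias = (nonresponse fraction) × (respondent percentage − nonrespondent percentage)
     = 0.19 × (63.9 − 63.6) = 0.19 × 0.3 = 0.057.

+0.1 percentage points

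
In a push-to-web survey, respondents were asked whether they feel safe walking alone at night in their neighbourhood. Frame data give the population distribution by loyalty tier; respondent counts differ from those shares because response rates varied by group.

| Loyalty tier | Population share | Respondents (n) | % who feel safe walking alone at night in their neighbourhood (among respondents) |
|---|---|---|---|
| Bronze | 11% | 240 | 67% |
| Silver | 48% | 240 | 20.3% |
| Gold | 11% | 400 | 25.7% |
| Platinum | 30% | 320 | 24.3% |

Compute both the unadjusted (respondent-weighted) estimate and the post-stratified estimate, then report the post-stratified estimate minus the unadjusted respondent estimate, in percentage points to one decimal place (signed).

Unadjusted (pooled respondent) estimate weights by respondent counts:
  (240/1200)×67 + (240/1200)×20.3 + (400/1200)×25.7 + (320/1200)×24.3 = 32.5067%
Post-stratified estimate weights by population shares:
  0.11×67 + 0.48×20.3 + 0.11×25.7 + 0.3×24.3 = 27.231%
Difference = 27.231 − 32.5067 = -5.2757 pp.

-5.3 percentage points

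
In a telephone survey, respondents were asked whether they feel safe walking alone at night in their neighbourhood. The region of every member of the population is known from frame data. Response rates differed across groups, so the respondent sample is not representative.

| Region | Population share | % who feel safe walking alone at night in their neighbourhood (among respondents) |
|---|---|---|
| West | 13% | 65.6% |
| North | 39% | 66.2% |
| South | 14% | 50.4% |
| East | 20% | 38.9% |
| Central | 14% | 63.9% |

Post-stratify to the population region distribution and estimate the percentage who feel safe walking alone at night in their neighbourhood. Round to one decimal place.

58.1%

Each cell contributes population-share × respondent value:
  West: 0.13 × 65.6 = 8.528
  North: 0.39 × 66.2 = 25.818
  South: 0.14 × 50.4 = 7.056
  East: 0.2 × 38.9 = 7.78
  Central: 0.14 × 63.9 = 8.946
Post-stratified estimate = 58.128 → 58.1%.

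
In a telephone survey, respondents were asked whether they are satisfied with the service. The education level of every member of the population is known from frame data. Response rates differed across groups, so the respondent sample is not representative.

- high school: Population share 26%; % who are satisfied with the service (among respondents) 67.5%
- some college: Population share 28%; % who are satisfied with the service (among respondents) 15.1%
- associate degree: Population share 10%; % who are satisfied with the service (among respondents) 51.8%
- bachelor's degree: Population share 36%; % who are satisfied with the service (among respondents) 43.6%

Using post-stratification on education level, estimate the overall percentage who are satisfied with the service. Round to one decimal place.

42.7%

Post-stratification weights by population share, not respondent share:
  high school: 0.26 × 67.5 = 17.55
  some college: 0.28 × 15.1 = 4.228
  associate degree: 0.1 × 51.8 = 5.18
  bachelor's degree: 0.36 × 43.6 = 15.696
Post-stratified estimate = 42.654 → 42.7%.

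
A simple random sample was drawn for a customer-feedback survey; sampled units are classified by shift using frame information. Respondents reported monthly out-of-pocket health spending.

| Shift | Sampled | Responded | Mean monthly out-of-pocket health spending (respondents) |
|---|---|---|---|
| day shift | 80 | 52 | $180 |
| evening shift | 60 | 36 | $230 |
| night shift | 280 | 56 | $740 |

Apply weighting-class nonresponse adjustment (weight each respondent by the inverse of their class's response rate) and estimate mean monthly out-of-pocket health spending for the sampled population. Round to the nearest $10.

$560

Response rates by class: day shift 52/80 = 65%, evening shift 36/60 = 60%, night shift 56/280 = 20%.
With weight = n_sampled/n_responded per class, the weighted class total is n_sampled:
  day shift: 80 × 180 = 14,400
  evening shift: 60 × 230 = 13,800
  night shift: 280 × 740 = 207,200
Adjusted estimate = 235,400 / 420 = 560.476 → $560.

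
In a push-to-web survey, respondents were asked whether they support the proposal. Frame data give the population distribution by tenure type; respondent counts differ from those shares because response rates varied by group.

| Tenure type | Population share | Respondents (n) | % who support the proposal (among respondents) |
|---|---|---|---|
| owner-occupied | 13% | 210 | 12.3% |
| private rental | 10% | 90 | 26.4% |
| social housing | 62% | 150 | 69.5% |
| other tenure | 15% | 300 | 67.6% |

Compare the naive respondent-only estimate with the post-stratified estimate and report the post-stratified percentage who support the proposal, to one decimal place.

57.5%

Unadjusted (pooled respondent) estimate weights by respondent counts:
  (210/750)×12.3 + (90/750)×26.4 + (150/750)×69.5 + (300/750)×67.6 = 47.552%
Post-stratifying to population shares instead:
  0.13×12.3 + 0.1×26.4 + 0.62×69.5 + 0.15×67.6 = 57.469%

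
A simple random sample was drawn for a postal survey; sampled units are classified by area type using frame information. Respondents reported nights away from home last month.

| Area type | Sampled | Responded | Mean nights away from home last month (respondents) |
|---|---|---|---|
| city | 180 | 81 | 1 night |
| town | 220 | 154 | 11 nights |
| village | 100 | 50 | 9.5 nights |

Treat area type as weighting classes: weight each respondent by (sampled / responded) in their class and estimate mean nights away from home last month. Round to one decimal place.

7.1

Class response rates: city 81/180 = 45%, town 154/220 = 70%, village 50/100 = 50%.
Each respondent's weight = sampled/responded in their class; summing within a class gives n_sampled, so:
  city: 180 × 1 = 180
  town: 220 × 11 = 2420
  village: 100 × 9.5 = 950
Adjusted estimate = 3550 / 500 = 7.1 → 7.1.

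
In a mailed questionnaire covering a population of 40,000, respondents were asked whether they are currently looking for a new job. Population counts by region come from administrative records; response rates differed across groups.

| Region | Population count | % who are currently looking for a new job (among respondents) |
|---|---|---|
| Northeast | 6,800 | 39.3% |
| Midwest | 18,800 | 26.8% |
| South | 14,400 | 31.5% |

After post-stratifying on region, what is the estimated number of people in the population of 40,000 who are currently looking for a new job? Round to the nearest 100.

12,200

Estimated count per cell = population count × respondent percentage:
  Northeast: 6,800 × 39.3% = 2672.4
  Midwest: 18,800 × 26.8% = 5038.4
  South: 14,400 × 31.5% = 4536
Estimated total = 12246.8 → 12,200.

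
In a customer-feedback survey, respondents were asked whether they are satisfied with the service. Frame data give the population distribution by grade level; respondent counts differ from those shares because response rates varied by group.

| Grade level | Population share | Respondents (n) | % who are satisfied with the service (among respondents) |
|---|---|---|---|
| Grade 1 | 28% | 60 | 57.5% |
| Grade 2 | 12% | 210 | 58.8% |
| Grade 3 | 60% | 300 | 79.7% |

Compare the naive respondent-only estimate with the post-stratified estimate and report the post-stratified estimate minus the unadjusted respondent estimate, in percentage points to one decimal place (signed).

Without adjustment, the pooled respondent share is:
  (60/570)×57.5 + (210/570)×58.8 + (300/570)×79.7 = 69.6632%
Reweighting by population grade level shares:
  0.28×57.5 + 0.12×58.8 + 0.6×79.7 = 70.976%
Difference = 70.976 − 69.6632 = 1.3128 pp.

+1.3 percentage points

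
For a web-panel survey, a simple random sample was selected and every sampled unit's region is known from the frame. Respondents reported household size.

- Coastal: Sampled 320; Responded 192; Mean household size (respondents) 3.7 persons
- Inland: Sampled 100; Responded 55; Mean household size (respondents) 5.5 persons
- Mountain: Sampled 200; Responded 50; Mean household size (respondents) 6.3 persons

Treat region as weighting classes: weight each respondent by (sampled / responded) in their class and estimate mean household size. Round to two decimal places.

4.83

Class response rates: Coastal 192/320 = 60%, Inland 55/100 = 55%, Mountain 50/200 = 25%.
Inverse-response-rate weighting restores each class to its sampled count, so class totals weight by n_sampled:
  Coastal: 320 × 3.7 = 1184
  Inland: 100 × 5.5 = 550
  Mountain: 200 × 6.3 = 1260
Adjusted estimate = 2994 / 620 = 4.82903 → 4.83.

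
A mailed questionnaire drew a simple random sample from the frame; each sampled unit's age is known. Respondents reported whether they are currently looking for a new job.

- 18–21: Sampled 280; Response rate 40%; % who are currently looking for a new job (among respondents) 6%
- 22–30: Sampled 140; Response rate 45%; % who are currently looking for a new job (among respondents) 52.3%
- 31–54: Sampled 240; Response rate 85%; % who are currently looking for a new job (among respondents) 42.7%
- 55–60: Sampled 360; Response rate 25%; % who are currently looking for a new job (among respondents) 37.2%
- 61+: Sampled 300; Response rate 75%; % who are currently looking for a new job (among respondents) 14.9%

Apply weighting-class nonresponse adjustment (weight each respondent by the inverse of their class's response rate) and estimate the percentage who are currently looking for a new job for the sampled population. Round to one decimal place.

28.1%

Each respondent's weight = sampled/responded in their class; summing within a class gives n_sampled, so:
  18–21: 280 × 6 = 1680
  22–30: 140 × 52.3 = 7322
  31–54: 240 × 42.7 = 10,248
  55–60: 360 × 37.2 = 13392
  61+: 300 × 14.9 = 4470
Adjusted estimate = 37,112 / 1,320 = 28.1152 → 28.1%.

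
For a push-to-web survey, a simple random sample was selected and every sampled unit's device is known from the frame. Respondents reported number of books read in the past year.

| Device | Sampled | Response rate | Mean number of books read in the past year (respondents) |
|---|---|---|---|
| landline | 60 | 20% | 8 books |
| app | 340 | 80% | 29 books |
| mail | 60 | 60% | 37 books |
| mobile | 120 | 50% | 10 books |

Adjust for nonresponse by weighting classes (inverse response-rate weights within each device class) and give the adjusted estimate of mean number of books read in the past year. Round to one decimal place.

Weighting each respondent by the inverse class response rate inflates each class back to its sampled size, so the class weight is n_sampled:
  landline: 60 × 8 = 480
  app: 340 × 29 = 9860
  mail: 60 × 37 = 2220
  mobile: 120 × 10 = 1200
Adjusted estimate = 13,760 / 580 = 23.7241 → 23.7.

23.7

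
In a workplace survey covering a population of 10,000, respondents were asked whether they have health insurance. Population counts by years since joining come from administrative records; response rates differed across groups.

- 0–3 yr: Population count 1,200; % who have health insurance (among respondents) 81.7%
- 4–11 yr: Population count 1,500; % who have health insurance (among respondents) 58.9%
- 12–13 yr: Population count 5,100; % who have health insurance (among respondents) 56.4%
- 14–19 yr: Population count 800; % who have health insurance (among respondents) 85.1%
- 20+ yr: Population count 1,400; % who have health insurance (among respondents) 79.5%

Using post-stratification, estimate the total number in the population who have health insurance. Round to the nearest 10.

Estimated count per cell = population count × respondent percentage:
  0–3 yr: 1,200 × 81.7% = 980.4
  4–11 yr: 1,500 × 58.9% = 883.5
  12–13 yr: 5,100 × 56.4% = 2876.4
  14–19 yr: 800 × 85.1% = 680.8
  20+ yr: 1,400 × 79.5% = 1113
Estimated total = 6534.1 → 6,530.

6,530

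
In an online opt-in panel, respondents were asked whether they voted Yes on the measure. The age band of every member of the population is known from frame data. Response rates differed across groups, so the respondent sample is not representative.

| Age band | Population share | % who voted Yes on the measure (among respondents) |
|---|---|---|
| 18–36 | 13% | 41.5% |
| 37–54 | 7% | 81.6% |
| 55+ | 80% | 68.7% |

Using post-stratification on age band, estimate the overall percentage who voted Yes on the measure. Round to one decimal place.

Each cell contributes population-share × respondent value:
  18–36: 0.13 × 41.5 = 5.395
  37–54: 0.07 × 81.6 = 5.712
  55+: 0.8 × 68.7 = 54.96
Post-stratified estimate = 66.067 → 66.1%.

66.1%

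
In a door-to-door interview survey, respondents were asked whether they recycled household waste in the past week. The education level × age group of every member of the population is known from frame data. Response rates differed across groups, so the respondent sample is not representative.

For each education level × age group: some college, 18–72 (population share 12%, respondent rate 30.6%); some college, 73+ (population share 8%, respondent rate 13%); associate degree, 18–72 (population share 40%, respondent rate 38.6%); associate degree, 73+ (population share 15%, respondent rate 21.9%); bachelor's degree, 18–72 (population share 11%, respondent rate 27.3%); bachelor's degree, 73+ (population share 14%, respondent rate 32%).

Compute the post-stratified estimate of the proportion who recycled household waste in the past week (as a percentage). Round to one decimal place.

Each cell contributes population-share × respondent value:
  some college, 18–72: 0.12 × 30.6 = 3.672
  some college, 73+: 0.08 × 13 = 1.04
  associate degree, 18–72: 0.4 × 38.6 = 15.44
  associate degree, 73+: 0.15 × 21.9 = 3.285
  bachelor's degree, 18–72: 0.11 × 27.3 = 3.003
  bachelor's degree, 73+: 0.14 × 32 = 4.48
Post-stratified estimate = 30.92 → 30.9%.

30.9%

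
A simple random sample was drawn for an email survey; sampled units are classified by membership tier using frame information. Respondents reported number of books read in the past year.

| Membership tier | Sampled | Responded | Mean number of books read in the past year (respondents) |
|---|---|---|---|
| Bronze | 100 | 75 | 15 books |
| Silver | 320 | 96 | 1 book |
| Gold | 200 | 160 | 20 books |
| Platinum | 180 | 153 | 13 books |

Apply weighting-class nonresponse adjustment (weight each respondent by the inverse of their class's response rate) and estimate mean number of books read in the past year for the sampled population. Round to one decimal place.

10.2

Response rates by class: Bronze 75/100 = 75%, Silver 96/320 = 30%, Gold 160/200 = 80%, Platinum 153/180 = 85%.
Inverse-response-rate weighting restores each class to its sampled count, so class totals weight by n_sampled:
  Bronze: 100 × 15 = 1500
  Silver: 320 × 1 = 320
  Gold: 200 × 20 = 4000
  Platinum: 180 × 13 = 2340
Adjusted estimate = 8160 / 800 = 10.2 → 10.2.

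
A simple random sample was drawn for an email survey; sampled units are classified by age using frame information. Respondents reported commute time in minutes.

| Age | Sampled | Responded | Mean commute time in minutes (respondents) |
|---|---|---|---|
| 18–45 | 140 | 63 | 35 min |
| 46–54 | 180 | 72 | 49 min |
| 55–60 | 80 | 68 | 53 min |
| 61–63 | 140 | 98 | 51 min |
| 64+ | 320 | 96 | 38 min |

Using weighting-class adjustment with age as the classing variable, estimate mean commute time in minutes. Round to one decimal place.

Class response rates: 18–45 63/140 = 45%, 46–54 72/180 = 40%, 55–60 68/80 = 85%, 61–63 98/140 = 70%, 64+ 96/320 = 30%.
With weight = n_sampled/n_responded per class, the weighted class total is n_sampled:
  18–45: 140 × 35 = 4900
  46–54: 180 × 49 = 8820
  55–60: 80 × 53 = 4240
  61–63: 140 × 51 = 7140
  64+: 320 × 38 = 12,160
Adjusted estimate = 37,260 / 860 = 43.3256 → 43.3.

43.3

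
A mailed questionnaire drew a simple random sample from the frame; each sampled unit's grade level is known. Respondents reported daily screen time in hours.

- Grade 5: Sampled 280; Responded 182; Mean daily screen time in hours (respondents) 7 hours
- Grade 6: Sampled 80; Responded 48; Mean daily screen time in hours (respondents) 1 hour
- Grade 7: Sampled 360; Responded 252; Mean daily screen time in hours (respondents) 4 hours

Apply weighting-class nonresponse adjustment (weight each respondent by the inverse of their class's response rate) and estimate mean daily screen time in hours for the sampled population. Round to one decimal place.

4.8

Response rates by class: Grade 5 182/280 = 65%, Grade 6 48/80 = 60%, Grade 7 252/360 = 70%.
Each respondent's weight = sampled/responded in their class; summing within a class gives n_sampled, so:
  Grade 5: 280 × 7 = 1960
  Grade 6: 80 × 1 = 80
  Grade 7: 360 × 4 = 1440
Adjusted estimate = 3480 / 720 = 4.83333 → 4.8.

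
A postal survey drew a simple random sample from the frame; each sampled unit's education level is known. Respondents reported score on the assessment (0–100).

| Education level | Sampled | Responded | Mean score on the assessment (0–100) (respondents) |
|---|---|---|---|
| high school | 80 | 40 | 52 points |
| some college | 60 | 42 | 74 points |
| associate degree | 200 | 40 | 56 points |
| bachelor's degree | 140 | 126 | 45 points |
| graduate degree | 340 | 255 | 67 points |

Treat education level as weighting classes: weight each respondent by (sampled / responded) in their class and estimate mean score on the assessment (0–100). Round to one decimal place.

Response rates by class: high school 40/80 = 50%, some college 42/60 = 70%, associate degree 40/200 = 20%, bachelor's degree 126/140 = 90%, graduate degree 255/340 = 75%.
Weighting each respondent by the inverse class response rate inflates each class back to its sampled size, so the class weight is n_sampled:
  high school: 80 × 52 = 4160
  some college: 60 × 74 = 4440
  associate degree: 200 × 56 = 11,200
  bachelor's degree: 140 × 45 = 6300
  graduate degree: 340 × 67 = 22,780
Adjusted estimate = 48,880 / 820 = 59.6098 → 59.6.

59.6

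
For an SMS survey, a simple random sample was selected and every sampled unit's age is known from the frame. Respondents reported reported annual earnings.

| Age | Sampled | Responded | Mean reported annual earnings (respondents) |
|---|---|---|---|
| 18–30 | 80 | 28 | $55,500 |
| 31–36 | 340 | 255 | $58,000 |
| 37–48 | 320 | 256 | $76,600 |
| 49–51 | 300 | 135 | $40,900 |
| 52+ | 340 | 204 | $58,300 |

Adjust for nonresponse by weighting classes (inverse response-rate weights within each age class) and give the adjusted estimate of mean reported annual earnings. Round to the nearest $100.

$58,500

Class response rates: 18–30 28/80 = 35%, 31–36 255/340 = 75%, 37–48 256/320 = 80%, 49–51 135/300 = 45%, 52+ 204/340 = 60%.
Weighting each respondent by the inverse class response rate inflates each class back to its sampled size, so the class weight is n_sampled:
  18–30: 80 × 55,500 = 4,440,000
  31–36: 340 × 58,000 = 19,720,000
  37–48: 320 × 76,600 = 24,512,000
  49–51: 300 × 40,900 = 12,270,000
  52+: 340 × 58,300 = 19,822,000
Adjusted estimate = 80,764,000 / 1,380 = 58524.6 → $58,500.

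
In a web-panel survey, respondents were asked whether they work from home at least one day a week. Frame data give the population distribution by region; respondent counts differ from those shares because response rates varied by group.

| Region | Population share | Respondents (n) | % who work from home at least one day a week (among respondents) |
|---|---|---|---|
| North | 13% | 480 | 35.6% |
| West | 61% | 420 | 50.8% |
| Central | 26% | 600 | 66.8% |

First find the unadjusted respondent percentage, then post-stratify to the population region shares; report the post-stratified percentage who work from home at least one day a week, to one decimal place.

Naive respondent-only estimate (weights = respondent counts):
  (480/1500)×35.6 + (420/1500)×50.8 + (600/1500)×66.8 = 52.336%
Post-stratifying to population shares instead:
  0.13×35.6 + 0.61×50.8 + 0.26×66.8 = 52.984%

53.0%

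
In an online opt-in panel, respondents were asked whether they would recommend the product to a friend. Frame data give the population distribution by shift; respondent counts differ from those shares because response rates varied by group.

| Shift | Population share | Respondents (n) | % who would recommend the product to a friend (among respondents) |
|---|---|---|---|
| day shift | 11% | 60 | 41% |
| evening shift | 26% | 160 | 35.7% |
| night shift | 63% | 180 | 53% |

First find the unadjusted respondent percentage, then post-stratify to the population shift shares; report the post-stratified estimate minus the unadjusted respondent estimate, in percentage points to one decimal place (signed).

Unadjusted (pooled respondent) estimate weights by respondent counts:
  (60/400)×41 + (160/400)×35.7 + (180/400)×53 = 44.28%
Reweighting by population shift shares:
  0.11×41 + 0.26×35.7 + 0.63×53 = 47.182%
Difference = 47.182 − 44.28 = 2.902 pp.

+2.9 percentage points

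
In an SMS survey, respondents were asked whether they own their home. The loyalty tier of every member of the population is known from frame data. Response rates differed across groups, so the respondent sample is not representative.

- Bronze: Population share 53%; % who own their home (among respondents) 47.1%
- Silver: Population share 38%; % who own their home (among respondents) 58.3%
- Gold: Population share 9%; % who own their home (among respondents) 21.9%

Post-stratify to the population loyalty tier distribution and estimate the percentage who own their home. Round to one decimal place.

49.1%

Post-stratification weights by population share, not respondent share:
  Bronze: 0.53 × 47.1 = 24.963
  Silver: 0.38 × 58.3 = 22.154
  Gold: 0.09 × 21.9 = 1.971
Post-stratified estimate = 49.088 → 49.1%.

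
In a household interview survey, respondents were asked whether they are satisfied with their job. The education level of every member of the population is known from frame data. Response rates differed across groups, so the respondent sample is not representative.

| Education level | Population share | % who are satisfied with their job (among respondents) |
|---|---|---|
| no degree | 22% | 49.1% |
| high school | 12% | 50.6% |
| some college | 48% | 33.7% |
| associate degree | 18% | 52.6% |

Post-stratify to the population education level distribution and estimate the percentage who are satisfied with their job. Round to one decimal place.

Each cell contributes population-share × respondent value:
  no degree: 0.22 × 49.1 = 10.802
  high school: 0.12 × 50.6 = 6.072
  some college: 0.48 × 33.7 = 16.176
  associate degree: 0.18 × 52.6 = 9.468
Post-stratified estimate = 42.518 → 42.5%.

42.5%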